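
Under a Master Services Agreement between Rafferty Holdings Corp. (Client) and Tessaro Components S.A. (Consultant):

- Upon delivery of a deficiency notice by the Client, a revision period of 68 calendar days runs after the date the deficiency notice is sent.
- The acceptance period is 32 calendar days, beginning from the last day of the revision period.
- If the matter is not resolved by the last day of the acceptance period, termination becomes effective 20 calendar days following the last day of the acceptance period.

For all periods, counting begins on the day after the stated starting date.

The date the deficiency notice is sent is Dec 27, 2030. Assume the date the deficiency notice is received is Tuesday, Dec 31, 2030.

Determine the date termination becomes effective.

The last day of the revision period: 68 calendar days after Dec 27, 2030 is Mar 5, 2031.
The last day of the acceptance period: Mar 5, 2031 + 32 days = Apr 6, 2031.
The date termination becomes effective: 20 calendar days after Apr 6, 2031 is Apr 26, 2031.

Apr 26, 2031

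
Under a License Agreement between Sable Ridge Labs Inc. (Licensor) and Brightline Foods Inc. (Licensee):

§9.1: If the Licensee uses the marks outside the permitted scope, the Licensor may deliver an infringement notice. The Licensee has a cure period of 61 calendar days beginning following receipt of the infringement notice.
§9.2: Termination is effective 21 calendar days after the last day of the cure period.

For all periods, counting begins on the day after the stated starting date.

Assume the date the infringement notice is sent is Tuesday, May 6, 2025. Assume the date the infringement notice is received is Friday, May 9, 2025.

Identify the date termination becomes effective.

July 30, 2025

The last day of the cure period: May 9, 2025 + 61 days = July 9, 2025.
The date termination becomes effective: July 9, 2025 + 21 days = July 30, 2025.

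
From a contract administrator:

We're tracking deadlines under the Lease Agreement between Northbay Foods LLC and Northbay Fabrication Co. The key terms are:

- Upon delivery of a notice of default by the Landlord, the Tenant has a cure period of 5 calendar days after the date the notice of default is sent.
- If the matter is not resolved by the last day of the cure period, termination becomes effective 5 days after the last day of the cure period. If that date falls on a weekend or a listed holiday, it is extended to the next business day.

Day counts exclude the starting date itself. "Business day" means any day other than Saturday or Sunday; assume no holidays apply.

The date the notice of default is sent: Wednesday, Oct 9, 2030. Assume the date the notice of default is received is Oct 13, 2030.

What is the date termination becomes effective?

Oct 21, 2030

Adding 5 calendar days to Oct 9, 2030 gives Oct 14, 2030, which is the last day of the cure period.
The date termination becomes effective: 5 calendar days after Oct 14, 2030 is Oct 19, 2030. That falls on a Saturday, so it rolls to the next business day, Monday, Oct 21, 2030.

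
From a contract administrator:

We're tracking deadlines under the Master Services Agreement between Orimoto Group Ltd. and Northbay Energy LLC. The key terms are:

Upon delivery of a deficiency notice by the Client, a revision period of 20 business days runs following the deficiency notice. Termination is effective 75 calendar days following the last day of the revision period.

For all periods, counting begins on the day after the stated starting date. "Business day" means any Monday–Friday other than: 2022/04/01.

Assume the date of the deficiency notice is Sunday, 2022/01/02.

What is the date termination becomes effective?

From Sunday, 2022/01/02, 20 business days (Jan 3, Jan 4, Jan 5, Jan 6, …, Jan 26, Jan 27, Jan 28, skipping weekends) brings us to Friday, 2022/01/28, which is the last day of the revision period.
The date termination becomes effective: 75 calendar days after 2022/01/28 is 2022/04/13.

2022/04/13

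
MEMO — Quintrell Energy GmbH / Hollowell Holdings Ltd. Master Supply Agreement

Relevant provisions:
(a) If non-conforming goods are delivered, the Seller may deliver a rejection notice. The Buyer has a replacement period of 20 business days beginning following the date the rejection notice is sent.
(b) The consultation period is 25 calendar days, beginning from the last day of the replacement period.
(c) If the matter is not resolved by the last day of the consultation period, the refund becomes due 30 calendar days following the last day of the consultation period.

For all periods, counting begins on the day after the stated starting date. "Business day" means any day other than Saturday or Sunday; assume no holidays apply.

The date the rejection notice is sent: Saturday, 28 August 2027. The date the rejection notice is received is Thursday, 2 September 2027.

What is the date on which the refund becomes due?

18 November 2027

The last day of the replacement period: counting 20 business days from Saturday, 28 August 2027 (Aug 30, Aug 31, Sep 1, Sep 2, …, Sep 22, Sep 23, Sep 24, skipping weekends) reaches Friday, 24 September 2027.
Adding 25 calendar days to 24 September 2027 gives 19 October 2027, which is the last day of the consultation period.
The date on which the refund becomes due: 30 calendar days after 19 October 2027 is 18 November 2027.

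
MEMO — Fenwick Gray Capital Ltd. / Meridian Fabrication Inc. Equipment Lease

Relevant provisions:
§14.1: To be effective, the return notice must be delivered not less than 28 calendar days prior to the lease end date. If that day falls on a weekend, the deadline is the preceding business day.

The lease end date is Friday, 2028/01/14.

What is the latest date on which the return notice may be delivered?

2028/01/14 minus 28 days is 2027/12/17. That is a Friday, so no adjustment is needed.

2027/12/17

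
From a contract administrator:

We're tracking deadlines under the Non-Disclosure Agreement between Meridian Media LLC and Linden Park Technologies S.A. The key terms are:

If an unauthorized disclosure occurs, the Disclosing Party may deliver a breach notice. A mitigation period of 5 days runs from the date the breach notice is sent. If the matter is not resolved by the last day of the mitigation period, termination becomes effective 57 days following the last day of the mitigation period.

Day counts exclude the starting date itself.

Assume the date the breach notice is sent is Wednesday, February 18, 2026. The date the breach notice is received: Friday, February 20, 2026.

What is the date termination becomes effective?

The last day of the mitigation period: 5 calendar days after February 18, 2026 is February 23, 2026.
The date termination becomes effective: 57 calendar days after February 23, 2026 is April 21, 2026.

April 21, 2026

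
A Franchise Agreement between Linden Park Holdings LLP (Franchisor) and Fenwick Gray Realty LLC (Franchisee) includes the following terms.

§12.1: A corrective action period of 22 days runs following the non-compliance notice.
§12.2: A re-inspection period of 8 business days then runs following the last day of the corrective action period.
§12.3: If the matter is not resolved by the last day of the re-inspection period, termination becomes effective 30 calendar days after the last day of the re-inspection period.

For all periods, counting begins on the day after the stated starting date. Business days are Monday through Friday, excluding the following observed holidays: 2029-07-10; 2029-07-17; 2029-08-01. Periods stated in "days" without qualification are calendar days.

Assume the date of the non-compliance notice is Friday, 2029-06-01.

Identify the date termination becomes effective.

2029-08-03

The last day of the corrective action period: 2029-06-01 + 22 days = 2029-06-23.
The last day of the re-inspection period: counting 8 business days from Saturday, 2029-06-23 (Jun 25, Jun 26, Jun 27, Jun 28, Jun 29, Jul 2, Jul 3, Jul 4, skipping weekends) reaches Wednesday, 2029-07-04.
The date termination becomes effective: 30 calendar days after 2029-07-04 is 2029-08-03.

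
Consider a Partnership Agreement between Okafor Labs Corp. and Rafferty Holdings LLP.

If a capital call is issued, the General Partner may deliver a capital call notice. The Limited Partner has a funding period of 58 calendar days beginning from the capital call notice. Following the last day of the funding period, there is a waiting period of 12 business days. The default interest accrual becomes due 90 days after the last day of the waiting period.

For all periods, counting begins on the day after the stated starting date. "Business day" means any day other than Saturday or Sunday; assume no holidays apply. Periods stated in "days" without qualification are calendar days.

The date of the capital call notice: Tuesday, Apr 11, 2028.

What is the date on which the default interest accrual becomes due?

Sep 24, 2028

Adding 58 calendar days to Apr 11, 2028 gives Jun 8, 2028, which is the last day of the funding period.
The last day of the waiting period: counting 12 business days from Thursday, Jun 8, 2028 (Jun 9, Jun 12, Jun 13, Jun 14, …, Jun 22, Jun 23, Jun 26, skipping weekends) reaches Monday, Jun 26, 2028.
Adding 90 calendar days to Jun 26, 2028 gives Sep 24, 2028, which is the date on which the default interest accrual becomes due.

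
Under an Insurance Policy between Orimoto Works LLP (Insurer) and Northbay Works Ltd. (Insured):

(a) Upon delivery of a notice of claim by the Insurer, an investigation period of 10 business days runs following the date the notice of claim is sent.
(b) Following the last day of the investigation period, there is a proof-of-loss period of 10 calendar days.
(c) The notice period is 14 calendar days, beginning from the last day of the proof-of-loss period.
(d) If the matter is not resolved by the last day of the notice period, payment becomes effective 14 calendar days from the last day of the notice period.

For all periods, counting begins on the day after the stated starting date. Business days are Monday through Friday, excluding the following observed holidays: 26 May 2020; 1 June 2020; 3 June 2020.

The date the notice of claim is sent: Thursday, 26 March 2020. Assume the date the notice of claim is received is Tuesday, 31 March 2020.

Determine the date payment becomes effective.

The last day of the investigation period: 10 business days after Thursday, 26 March 2020, skipping weekends — Mar 27, Mar 30, Mar 31, Apr 1, Apr 2, Apr 3, Apr 6, Apr 7, Apr 8, Apr 9 — lands on Thursday, 9 April 2020.
Adding 10 calendar days to 9 April 2020 gives 19 April 2020, which is the last day of the proof-of-loss period.
The last day of the notice period: 19 April 2020 + 14 days = 3 May 2020.
The date payment becomes effective: 14 calendar days after 3 May 2020 is 17 May 2020.

17 May 2020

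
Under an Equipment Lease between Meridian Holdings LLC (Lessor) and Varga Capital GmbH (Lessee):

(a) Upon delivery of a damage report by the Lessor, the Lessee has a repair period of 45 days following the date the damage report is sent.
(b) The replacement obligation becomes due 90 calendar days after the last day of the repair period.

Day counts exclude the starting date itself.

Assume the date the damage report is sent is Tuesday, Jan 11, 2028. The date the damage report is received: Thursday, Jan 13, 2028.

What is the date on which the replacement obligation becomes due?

May 25, 2028

The last day of the repair period: Jan 11, 2028 + 45 days = Feb 25, 2028.
Adding 90 calendar days to Feb 25, 2028 gives May 25, 2028, which is the date on which the replacement obligation becomes due.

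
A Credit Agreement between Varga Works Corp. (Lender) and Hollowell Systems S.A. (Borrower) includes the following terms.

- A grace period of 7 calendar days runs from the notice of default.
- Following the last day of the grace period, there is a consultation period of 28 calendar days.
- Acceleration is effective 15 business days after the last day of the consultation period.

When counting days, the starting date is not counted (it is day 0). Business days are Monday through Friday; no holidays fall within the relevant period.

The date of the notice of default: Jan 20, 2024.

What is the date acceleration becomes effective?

The last day of the grace period: 7 calendar days after Jan 20, 2024 is Jan 27, 2024.
Adding 28 calendar days to Jan 27, 2024 gives Feb 24, 2024, which is the last day of the consultation period.
The date acceleration becomes effective: 15 business days after Saturday, Feb 24, 2024, skipping weekends — Feb 26, Feb 27, Feb 28, Feb 29, …, Mar 13, Mar 14, Mar 15 — lands on Friday, Mar 15, 2024.

Mar 15, 2024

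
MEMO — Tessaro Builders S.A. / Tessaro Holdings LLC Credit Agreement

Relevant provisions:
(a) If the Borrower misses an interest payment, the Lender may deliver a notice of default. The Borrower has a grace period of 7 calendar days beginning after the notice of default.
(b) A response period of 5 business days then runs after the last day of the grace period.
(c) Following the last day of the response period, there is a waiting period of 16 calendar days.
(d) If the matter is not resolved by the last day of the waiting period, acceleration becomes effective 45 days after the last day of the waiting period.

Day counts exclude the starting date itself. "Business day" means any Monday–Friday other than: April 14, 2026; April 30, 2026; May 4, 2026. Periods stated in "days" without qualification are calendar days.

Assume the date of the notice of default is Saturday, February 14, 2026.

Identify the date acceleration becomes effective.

Adding 7 calendar days to February 14, 2026 gives February 21, 2026, which is the last day of the grace period.
The last day of the response period: 5 business days after Saturday, February 21, 2026, skipping weekends — Feb 23, Feb 24, Feb 25, Feb 26, Feb 27 — lands on Friday, February 27, 2026.
The last day of the waiting period: February 27, 2026 + 16 days = March 15, 2026.
The date acceleration becomes effective: 45 calendar days after March 15, 2026 is April 29, 2026.

April 29, 2026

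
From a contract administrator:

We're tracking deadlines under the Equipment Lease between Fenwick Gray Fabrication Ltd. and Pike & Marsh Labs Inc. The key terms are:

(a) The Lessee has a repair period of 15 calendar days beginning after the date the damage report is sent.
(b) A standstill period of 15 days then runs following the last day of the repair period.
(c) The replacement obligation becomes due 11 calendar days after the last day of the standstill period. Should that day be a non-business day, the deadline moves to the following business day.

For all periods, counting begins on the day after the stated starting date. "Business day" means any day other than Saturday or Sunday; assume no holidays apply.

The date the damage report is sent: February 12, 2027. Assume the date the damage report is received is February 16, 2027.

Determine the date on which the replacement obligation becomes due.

March 25, 2027

Adding 15 calendar days to February 12, 2027 gives February 27, 2027, which is the last day of the repair period.
The last day of the standstill period: 15 calendar days after February 27, 2027 is March 14, 2027.
The date on which the replacement obligation becomes due: 11 calendar days after March 14, 2027 is March 25, 2027. March 25, 2027 is a Thursday, so no roll-forward applies.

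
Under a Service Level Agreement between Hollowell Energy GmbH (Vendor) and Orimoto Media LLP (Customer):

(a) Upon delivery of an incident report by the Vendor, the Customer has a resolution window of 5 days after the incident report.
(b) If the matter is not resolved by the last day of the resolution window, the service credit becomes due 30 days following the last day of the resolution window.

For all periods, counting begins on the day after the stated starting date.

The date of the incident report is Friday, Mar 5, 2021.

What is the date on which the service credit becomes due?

The last day of the resolution window: 5 calendar days after Mar 5, 2021 is Mar 10, 2021.
Adding 30 calendar days to Mar 10, 2021 gives Apr 9, 2021, which is the date on which the service credit becomes due.

Apr 9, 2021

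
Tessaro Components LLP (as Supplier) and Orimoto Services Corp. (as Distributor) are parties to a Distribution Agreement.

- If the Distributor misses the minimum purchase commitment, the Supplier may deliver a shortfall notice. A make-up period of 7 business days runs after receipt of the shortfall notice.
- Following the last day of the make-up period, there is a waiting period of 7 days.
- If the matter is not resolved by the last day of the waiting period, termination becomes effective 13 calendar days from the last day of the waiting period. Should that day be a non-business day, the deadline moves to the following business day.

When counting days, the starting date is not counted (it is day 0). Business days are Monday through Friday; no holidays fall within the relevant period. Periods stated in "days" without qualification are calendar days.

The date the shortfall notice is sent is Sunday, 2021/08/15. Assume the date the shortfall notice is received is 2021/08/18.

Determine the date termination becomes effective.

2021/09/16

The last day of the make-up period: counting 7 business days from Wednesday, 2021/08/18 (Aug 19, Aug 20, Aug 23, Aug 24, Aug 25, Aug 26, Aug 27, skipping weekends) reaches Friday, 2021/08/27.
The last day of the waiting period: 2021/08/27 + 7 days = 2021/09/03.
The date termination becomes effective: 13 calendar days after 2021/09/03 is 2021/09/16. 2021/09/16 is a Thursday, so no roll-forward applies.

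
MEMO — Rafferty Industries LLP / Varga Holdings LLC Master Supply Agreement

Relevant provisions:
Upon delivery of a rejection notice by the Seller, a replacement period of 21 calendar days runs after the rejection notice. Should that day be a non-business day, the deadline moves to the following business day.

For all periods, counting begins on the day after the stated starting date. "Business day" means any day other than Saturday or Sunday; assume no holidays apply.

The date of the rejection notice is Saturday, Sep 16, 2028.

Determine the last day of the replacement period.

Oct 9, 2028

Adding 21 calendar days to Sep 16, 2028 gives Oct 7, 2028, which is the last day of the replacement period. That falls on a Saturday, so it rolls to the next business day, Monday, Oct 9, 2028.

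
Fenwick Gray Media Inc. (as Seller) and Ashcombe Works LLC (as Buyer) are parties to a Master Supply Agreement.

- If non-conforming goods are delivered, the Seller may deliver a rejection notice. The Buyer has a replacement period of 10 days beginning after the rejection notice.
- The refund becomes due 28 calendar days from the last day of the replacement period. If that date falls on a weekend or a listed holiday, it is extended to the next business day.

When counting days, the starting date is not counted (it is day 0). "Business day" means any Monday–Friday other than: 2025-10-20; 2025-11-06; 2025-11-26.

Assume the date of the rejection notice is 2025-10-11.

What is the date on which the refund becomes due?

The last day of the replacement period: 10 calendar days after 2025-10-11 is 2025-10-21.
Adding 28 calendar days to 2025-10-21 gives 2025-11-18, which is the date on which the refund becomes due. 2025-11-18 is a Tuesday and is not a listed holiday, so no roll-forward applies.

2025-11-18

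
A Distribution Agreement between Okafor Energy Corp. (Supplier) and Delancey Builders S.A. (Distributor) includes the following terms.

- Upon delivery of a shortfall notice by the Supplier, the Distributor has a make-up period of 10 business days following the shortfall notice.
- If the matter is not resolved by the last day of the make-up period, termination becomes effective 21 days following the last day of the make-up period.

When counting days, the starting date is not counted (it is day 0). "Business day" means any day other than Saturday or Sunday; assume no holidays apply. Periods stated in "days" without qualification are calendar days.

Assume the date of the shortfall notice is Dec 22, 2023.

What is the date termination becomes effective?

From Friday, Dec 22, 2023, 10 business days (Dec 25, Dec 26, Dec 27, Dec 28, Dec 29, Jan 1, Jan 2, Jan 3, Jan 4, Jan 5, skipping weekends) brings us to Friday, Jan 5, 2024, which is the last day of the make-up period.
Adding 21 calendar days to Jan 5, 2024 gives Jan 26, 2024, which is the date termination becomes effective.

Jan 26, 2024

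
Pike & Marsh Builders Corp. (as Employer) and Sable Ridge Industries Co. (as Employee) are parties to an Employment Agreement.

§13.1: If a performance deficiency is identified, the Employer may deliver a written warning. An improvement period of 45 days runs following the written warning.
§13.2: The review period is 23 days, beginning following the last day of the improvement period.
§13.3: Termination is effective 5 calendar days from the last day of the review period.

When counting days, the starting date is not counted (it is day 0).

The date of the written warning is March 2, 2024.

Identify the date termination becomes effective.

The last day of the improvement period: March 2, 2024 + 45 days = April 16, 2024.
Adding 23 calendar days to April 16, 2024 gives May 9, 2024, which is the last day of the review period.
The date termination becomes effective: 5 calendar days after May 9, 2024 is May 14, 2024.

May 14, 2024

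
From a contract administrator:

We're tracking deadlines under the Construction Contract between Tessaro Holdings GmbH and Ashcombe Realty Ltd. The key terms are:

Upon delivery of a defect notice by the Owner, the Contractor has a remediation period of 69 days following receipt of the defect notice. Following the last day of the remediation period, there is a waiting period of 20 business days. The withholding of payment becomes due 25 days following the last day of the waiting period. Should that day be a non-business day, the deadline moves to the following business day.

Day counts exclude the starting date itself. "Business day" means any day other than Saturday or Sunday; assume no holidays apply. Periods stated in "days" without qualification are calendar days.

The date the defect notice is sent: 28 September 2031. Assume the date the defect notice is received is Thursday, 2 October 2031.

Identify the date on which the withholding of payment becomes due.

2 February 2032

Adding 69 calendar days to 2 October 2031 gives 10 December 2031, which is the last day of the remediation period.
The last day of the waiting period: counting 20 business days from Wednesday, 10 December 2031 (Dec 11, Dec 12, Dec 15, Dec 16, …, Jan 5, Jan 6, Jan 7, skipping weekends) reaches Wednesday, 7 January 2032.
The date on which the withholding of payment becomes due: 7 January 2032 + 25 days = 1 February 2032. That falls on a Sunday, so it rolls to the next business day, Monday, 2 February 2032.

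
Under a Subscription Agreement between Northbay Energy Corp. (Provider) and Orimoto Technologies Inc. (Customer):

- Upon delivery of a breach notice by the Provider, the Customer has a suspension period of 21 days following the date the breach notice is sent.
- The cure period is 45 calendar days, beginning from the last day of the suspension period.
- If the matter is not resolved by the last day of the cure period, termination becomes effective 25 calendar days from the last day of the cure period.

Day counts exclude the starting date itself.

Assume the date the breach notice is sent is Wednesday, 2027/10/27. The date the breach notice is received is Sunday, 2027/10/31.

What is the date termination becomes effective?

The last day of the suspension period: 21 calendar days after 2027/10/27 is 2027/11/17.
Adding 45 calendar days to 2027/11/17 gives 2028/01/01, which is the last day of the cure period.
Adding 25 calendar days to 2028/01/01 gives 2028/01/26, which is the date termination becomes effective.

2028/01/26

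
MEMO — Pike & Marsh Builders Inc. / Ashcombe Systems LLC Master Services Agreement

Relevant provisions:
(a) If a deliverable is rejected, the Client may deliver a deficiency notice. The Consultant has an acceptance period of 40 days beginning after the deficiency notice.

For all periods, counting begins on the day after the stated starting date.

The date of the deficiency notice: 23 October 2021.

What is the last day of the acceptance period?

The last day of the acceptance period: 23 October 2021 + 40 days = 2 December 2021.

2 December 2021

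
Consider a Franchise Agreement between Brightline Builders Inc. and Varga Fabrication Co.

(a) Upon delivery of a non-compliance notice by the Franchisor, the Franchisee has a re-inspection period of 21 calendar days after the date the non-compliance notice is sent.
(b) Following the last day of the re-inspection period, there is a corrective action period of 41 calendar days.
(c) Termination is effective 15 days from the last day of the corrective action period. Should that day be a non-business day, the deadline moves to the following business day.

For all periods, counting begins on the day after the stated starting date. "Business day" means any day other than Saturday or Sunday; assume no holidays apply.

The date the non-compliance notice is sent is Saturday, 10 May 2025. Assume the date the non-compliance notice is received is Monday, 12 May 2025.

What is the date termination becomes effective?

The last day of the re-inspection period: 10 May 2025 + 21 days = 31 May 2025.
The last day of the corrective action period: 41 calendar days after 31 May 2025 is 11 July 2025.
The date termination becomes effective: 11 July 2025 + 15 days = 26 July 2025. That falls on a Saturday, so it rolls to the next business day, Monday, 28 July 2025.

28 July 2025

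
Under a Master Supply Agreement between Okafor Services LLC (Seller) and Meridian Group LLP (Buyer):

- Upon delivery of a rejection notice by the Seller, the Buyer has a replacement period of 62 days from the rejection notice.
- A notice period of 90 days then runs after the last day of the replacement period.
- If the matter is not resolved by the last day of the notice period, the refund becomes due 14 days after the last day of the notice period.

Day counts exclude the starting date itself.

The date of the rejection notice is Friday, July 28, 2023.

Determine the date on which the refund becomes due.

The last day of the replacement period: July 28, 2023 + 62 days = September 28, 2023.
The last day of the notice period: September 28, 2023 + 90 days = December 27, 2023.
Adding 14 calendar days to December 27, 2023 gives January 10, 2024, which is the date on which the refund becomes due.

January 10, 2024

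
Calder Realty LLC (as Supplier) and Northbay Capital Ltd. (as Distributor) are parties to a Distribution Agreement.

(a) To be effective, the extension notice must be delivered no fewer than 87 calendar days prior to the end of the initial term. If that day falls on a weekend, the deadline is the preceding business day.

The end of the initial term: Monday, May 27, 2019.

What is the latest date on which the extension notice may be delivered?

Mar 1, 2019

May 27, 2019 minus 87 days is Mar 1, 2019. That is a Friday, so no adjustment is needed.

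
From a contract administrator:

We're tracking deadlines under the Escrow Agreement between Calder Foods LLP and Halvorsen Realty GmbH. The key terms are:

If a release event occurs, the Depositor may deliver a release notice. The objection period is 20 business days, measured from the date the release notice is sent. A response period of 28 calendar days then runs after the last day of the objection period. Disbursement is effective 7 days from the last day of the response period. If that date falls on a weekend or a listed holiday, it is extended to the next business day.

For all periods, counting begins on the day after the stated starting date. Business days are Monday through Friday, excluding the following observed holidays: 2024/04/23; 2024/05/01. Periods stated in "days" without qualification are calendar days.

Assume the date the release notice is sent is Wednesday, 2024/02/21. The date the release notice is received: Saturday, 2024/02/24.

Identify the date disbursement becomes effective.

2024/04/24

From Wednesday, 2024/02/21, 20 business days (Feb 22, Feb 23, Feb 26, Feb 27, …, Mar 18, Mar 19, Mar 20, skipping weekends) brings us to Wednesday, 2024/03/20, which is the last day of the objection period.
The last day of the response period: 2024/03/20 + 28 days = 2024/04/17.
The date disbursement becomes effective: 2024/04/17 + 7 days = 2024/04/24. 2024/04/24 is a Wednesday and is not a listed holiday, so no roll-forward applies.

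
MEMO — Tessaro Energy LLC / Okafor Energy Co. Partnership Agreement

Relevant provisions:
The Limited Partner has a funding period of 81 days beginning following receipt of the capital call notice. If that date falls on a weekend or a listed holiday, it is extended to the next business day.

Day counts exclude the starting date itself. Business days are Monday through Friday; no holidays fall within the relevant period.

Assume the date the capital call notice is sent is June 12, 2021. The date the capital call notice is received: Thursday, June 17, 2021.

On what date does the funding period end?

Adding 81 calendar days to June 17, 2021 gives September 6, 2021, which is the last day of the funding period. September 6, 2021 is a Monday, so no roll-forward applies.

September 6, 2021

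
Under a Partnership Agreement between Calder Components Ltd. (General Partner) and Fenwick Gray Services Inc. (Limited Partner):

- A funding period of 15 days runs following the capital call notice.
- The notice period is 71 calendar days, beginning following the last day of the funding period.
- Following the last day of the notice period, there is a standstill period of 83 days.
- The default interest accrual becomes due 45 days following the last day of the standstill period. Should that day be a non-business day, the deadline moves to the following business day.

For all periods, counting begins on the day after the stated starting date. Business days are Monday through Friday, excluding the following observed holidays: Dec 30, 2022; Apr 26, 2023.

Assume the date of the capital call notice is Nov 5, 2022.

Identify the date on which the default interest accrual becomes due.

Jun 7, 2023

The last day of the funding period: Nov 5, 2022 + 15 days = Nov 20, 2022.
Adding 71 calendar days to Nov 20, 2022 gives Jan 30, 2023, which is the last day of the notice period.
The last day of the standstill period: Jan 30, 2023 + 83 days = Apr 23, 2023.
The date on which the default interest accrual becomes due: Apr 23, 2023 + 45 days = Jun 7, 2023. Jun 7, 2023 is a Wednesday and is not a listed holiday, so no roll-forward applies.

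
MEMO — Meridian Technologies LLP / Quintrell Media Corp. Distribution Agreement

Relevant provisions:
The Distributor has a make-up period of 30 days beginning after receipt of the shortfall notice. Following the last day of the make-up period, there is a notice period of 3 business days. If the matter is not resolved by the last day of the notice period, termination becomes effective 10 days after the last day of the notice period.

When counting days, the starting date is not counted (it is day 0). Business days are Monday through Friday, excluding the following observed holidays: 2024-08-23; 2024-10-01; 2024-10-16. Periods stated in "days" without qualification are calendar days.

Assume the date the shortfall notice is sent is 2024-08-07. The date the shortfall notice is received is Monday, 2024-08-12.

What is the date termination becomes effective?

The last day of the make-up period: 2024-08-12 + 30 days = 2024-09-11.
The last day of the notice period: counting 3 business days from Wednesday, 2024-09-11 (Sep 12, Sep 13, Sep 16, skipping weekends) reaches Monday, 2024-09-16.
Adding 10 calendar days to 2024-09-16 gives 2024-09-26, which is the date termination becomes effective.

2024-09-26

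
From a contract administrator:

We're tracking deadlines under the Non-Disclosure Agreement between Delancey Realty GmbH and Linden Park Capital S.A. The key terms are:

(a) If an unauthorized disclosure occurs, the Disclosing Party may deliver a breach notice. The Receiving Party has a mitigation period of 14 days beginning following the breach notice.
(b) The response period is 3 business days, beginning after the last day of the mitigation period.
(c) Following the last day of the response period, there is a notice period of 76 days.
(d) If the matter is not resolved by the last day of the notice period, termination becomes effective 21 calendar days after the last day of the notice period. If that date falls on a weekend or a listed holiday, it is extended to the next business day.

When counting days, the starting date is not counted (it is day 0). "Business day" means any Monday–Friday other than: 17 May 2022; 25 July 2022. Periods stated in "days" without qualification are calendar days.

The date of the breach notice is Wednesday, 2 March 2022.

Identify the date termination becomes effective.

27 June 2022

Adding 14 calendar days to 2 March 2022 gives 16 March 2022, which is the last day of the mitigation period.
The last day of the response period: 3 business days after Wednesday, 16 March 2022, skipping weekends — Mar 17, Mar 18, Mar 21 — lands on Monday, 21 March 2022.
The last day of the notice period: 76 calendar days after 21 March 2022 is 5 June 2022.
The date termination becomes effective: 5 June 2022 + 21 days = 26 June 2022. That falls on a Sunday, so it rolls to the next business day, Monday, 27 June 2022.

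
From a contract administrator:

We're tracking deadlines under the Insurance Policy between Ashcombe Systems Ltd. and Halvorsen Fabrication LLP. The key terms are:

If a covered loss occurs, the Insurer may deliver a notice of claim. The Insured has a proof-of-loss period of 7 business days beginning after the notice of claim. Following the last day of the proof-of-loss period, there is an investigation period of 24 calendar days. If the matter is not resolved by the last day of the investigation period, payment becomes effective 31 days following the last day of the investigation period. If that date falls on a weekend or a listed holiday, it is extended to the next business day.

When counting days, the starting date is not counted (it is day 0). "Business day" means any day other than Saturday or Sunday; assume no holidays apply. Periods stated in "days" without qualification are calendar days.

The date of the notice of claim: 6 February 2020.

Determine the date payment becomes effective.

13 April 2020

The last day of the proof-of-loss period: counting 7 business days from Thursday, 6 February 2020 (Feb 7, Feb 10, Feb 11, Feb 12, Feb 13, Feb 14, Feb 17, skipping weekends) reaches Monday, 17 February 2020.
The last day of the investigation period: 24 calendar days after 17 February 2020 is 12 March 2020.
The date payment becomes effective: 31 calendar days after 12 March 2020 is 12 April 2020. That falls on a Sunday, so it rolls to the next business day, Monday, 13 April 2020.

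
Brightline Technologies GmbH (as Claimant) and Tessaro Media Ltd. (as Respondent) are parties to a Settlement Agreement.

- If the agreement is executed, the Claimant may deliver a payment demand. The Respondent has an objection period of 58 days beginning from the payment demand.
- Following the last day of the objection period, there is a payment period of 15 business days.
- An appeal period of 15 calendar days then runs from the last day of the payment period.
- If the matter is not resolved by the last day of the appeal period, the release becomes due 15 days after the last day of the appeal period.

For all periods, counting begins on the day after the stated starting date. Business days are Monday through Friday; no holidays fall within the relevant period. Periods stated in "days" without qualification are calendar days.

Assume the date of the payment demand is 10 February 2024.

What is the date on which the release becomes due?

29 May 2024

The last day of the objection period: 58 calendar days after 10 February 2024 is 8 April 2024.
The last day of the payment period: counting 15 business days from Monday, 8 April 2024 (Apr 9, Apr 10, Apr 11, Apr 12, …, Apr 25, Apr 26, Apr 29, skipping weekends) reaches Monday, 29 April 2024.
The last day of the appeal period: 15 calendar days after 29 April 2024 is 14 May 2024.
The date on which the release becomes due: 14 May 2024 + 15 days = 29 May 2024.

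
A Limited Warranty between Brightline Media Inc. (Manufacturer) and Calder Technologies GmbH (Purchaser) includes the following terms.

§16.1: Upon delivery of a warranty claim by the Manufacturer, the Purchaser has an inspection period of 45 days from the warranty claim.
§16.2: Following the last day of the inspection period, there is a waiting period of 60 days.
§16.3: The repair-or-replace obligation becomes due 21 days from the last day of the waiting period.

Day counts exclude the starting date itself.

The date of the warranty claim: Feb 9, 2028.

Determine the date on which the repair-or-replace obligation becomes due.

The last day of the inspection period: Feb 9, 2028 + 45 days = Mar 25, 2028.
The last day of the waiting period: Mar 25, 2028 + 60 days = May 24, 2028.
The date on which the repair-or-replace obligation becomes due: May 24, 2028 + 21 days = Jun 14, 2028.

Jun 14, 2028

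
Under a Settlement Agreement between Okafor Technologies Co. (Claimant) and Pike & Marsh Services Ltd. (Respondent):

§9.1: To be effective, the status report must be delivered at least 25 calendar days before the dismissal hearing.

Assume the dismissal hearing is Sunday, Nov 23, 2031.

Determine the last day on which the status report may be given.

Nov 23, 2031 minus 25 days is Oct 29, 2031.

Oct 29, 2031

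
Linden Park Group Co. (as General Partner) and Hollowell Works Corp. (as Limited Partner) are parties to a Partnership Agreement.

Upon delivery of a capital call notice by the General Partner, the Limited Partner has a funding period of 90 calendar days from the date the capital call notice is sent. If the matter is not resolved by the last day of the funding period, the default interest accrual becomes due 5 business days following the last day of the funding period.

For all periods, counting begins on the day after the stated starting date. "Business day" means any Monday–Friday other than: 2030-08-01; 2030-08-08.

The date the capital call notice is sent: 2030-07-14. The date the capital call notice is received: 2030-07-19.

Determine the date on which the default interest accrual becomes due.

2030-10-18

The last day of the funding period: 2030-07-14 + 90 days = 2030-10-12.
The date on which the default interest accrual becomes due: 5 business days after Saturday, 2030-10-12, skipping weekends — Oct 14, Oct 15, Oct 16, Oct 17, Oct 18 — lands on Friday, 2030-10-18.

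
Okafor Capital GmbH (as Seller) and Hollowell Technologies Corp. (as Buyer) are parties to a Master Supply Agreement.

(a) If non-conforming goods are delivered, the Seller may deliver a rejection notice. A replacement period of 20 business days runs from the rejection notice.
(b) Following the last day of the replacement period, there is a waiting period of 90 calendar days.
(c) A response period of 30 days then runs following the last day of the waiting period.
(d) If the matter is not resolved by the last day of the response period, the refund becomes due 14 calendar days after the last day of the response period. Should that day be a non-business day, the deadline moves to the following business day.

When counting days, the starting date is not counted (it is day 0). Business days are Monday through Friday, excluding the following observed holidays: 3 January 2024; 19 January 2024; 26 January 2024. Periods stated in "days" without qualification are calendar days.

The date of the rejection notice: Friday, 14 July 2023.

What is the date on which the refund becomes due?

25 December 2023

The last day of the replacement period: counting 20 business days from Friday, 14 July 2023 (Jul 17, Jul 18, Jul 19, Jul 20, …, Aug 9, Aug 10, Aug 11, skipping weekends) reaches Friday, 11 August 2023.
The last day of the waiting period: 11 August 2023 + 90 days = 9 November 2023.
The last day of the response period: 30 calendar days after 9 November 2023 is 9 December 2023.
Adding 14 calendar days to 9 December 2023 gives 23 December 2023, which is the date on which the refund becomes due. That falls on a Saturday, so it rolls to the next business day, Monday, 25 December 2023.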